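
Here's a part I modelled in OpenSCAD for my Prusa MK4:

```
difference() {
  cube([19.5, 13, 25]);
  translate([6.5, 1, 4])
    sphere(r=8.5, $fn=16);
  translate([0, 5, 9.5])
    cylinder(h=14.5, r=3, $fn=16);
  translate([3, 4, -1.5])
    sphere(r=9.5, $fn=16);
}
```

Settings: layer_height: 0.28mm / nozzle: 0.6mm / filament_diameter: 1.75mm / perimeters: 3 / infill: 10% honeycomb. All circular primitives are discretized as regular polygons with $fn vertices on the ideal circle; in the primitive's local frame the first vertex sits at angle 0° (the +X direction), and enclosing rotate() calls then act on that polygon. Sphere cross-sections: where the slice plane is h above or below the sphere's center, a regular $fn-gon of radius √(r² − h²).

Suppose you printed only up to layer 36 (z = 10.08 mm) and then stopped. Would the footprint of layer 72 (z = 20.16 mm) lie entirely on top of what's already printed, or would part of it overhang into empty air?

part overhangs

Compare the two slices. At z = 10.08: the cube (footprint 19.5×13) is included at this height (area 253.50 mm²); the r=8.5 sphere at (6.5, 1) contributes a regular 16-gon of circumradius √(8.5²−6.08²) = 5.940 (area = (16/2)·5.940²·sin(360°/16) = 108.02 mm²); the r=3 cylinder at (0, 5) contributes a regular 16-gon of circumradius 3 (area = (16/2)·3.000²·sin(360°/16) = 27.55 mm²); the sphere at (3, 4) is not intersected at this z (|z−center|=11.580 > r=9.5); After the difference (first − rest): starting from the 19.5×13 cube (253.50 mm²), the r=8.5 sphere at (6.5, 1) partially overlaps it — only the 65.69 mm² overlap (of its 108.02 mm²) is removed, clipping the outline; the r=3 cylinder at (0, 5) partially overlaps it — only the 10.42 mm² overlap (of its 27.55 mm²) is removed, clipping the outline — area = 177.39 mm². At z = 20.16: the cube (footprint 19.5×13) is included at this height (area 253.50 mm²); the sphere at (6.5, 1) does not reach this height (|z−center|=16.160 > r=8.5); the r=3 cylinder at (0, 5) gives a regular 16-gon of circumradius 3 (constant along its height) (area = (16/2)·3.000²·sin(360°/16) = 27.55 mm²); the sphere at (3, 4) is not intersected at this z (|z−center|=21.660 > r=9.5); Taking the first minus the rest: starting from the 19.5×13 cube (253.50 mm²), the r=3 cylinder at (0, 5) partially overlaps it — only the 13.78 mm² overlap (of its 27.55 mm²) is removed, clipping the outline — area = 239.72 mm². Checking containment: at z = 20.16 the cross-section extends beyond the z = 10.08 cross-section by about 62.34 mm².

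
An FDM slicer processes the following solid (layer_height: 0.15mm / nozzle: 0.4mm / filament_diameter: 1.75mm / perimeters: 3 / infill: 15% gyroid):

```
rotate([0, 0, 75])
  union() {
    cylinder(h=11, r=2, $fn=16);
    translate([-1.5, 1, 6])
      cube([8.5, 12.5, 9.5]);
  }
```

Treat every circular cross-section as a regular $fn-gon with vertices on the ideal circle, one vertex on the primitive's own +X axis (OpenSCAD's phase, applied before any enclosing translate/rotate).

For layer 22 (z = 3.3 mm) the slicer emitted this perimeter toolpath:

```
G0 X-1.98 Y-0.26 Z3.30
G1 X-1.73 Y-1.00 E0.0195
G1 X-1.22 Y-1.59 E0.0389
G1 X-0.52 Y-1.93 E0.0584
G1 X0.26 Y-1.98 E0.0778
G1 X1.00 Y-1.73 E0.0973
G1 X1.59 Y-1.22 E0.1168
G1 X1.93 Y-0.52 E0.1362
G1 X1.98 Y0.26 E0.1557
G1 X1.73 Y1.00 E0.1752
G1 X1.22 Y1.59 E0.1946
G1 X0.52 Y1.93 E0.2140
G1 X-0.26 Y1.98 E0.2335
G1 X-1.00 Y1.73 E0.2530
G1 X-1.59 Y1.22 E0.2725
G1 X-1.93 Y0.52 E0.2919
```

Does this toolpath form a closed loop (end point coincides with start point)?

Start point (G0): (-1.98, -0.26). End point (last G1): the path does not return to the start — open.

no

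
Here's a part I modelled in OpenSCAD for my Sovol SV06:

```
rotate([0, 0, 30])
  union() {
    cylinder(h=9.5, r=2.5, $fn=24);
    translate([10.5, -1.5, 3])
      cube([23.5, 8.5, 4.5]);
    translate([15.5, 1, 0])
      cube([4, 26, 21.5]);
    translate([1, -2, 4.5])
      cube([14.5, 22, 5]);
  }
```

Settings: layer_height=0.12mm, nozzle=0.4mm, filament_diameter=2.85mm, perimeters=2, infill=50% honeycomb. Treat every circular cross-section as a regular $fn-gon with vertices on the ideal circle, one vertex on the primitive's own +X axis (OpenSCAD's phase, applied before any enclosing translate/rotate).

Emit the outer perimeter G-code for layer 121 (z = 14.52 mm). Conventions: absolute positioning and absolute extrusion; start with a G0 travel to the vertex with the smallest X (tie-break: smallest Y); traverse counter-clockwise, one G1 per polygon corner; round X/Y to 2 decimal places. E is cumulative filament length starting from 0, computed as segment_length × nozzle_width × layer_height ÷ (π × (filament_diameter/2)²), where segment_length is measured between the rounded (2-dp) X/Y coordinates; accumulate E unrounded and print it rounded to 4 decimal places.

G0 X-0.08 Y31.13 Z14.52
G1 X12.92 Y8.62 E0.1956
G1 X16.39 Y10.62 E0.2257
G1 X3.39 Y33.13 E0.4213
G1 X-0.08 Y31.13 E0.4514

At z = 14.52 mm: the cylinder does not reach this height (z outside [0, 9.5]); the cube at (10.5, -1.5) is not intersected at this z (z outside [3, 7.5]); the cube at (15.5, 1) (footprint 4×26) is included at this height; the cube at (1, -2) does not reach this height (z outside [4.5, 9.5]); Combining (union): only the 4×26 cube at (15.5, 1) is present, so the union is just that shape — 1 connected region; (rotated 30° about Z; rotation is an isometry so areas/perimeters/island counts are preserved). The outline is a single polygon with 4 vertices. Extrusion per mm of travel: 0.4 × 0.12 / (π × 1.425²) = 0.007524. Accumulating E over each segment gives final E = 0.4514.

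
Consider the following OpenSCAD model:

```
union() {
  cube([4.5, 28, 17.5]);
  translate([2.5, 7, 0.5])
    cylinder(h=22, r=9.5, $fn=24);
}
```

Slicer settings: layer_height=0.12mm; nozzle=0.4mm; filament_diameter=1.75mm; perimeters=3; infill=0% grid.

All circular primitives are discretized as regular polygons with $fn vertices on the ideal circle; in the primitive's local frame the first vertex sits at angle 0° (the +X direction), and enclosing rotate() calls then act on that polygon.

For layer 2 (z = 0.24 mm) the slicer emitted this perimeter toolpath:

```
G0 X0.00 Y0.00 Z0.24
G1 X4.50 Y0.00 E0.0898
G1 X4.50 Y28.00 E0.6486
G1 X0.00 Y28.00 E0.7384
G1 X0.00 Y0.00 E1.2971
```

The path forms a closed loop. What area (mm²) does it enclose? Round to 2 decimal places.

126.00 mm²

Apply the shoelace formula to the sequence of (X, Y) vertices; enclosed area = 126.00 mm².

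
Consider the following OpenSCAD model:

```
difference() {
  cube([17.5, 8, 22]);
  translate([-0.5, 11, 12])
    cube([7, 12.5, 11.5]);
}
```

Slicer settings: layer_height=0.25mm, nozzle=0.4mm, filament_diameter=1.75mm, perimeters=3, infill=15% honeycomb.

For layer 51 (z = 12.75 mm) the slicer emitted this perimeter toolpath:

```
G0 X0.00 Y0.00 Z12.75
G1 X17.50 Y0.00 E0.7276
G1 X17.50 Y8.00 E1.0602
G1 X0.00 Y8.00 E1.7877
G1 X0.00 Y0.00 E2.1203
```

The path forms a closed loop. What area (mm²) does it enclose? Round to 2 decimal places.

140.00 mm²

Apply the shoelace formula to the sequence of (X, Y) vertices; enclosed area = 140.00 mm².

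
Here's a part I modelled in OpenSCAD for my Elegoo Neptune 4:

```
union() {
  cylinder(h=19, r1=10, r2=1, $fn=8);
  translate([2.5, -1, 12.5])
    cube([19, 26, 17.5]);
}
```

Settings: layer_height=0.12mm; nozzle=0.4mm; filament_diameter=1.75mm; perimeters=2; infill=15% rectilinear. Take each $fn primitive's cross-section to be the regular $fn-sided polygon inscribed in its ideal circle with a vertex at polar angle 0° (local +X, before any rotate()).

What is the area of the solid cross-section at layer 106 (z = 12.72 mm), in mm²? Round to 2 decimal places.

At z = 12.72 mm: the cone: at t=0.669 of its height the radius interpolates to r₁+(r₂−r₁)t = 3.975, giving a regular 8-gon of that circumradius (area = (8/2)·3.975²·sin(360°/8) = 44.68 mm²); the cube at (2.5, -1) (footprint 19×26) is included at this height (area 494.00 mm²); Combining (union): the regions partially overlap — summed areas 538.68 mm² minus the doubly-counted overlap 3.80 mm² gives 534.89 mm² — area = 534.89 mm². Overall, the cross-section is a single solid region. Net area = 534.89 mm².

534.89 mm²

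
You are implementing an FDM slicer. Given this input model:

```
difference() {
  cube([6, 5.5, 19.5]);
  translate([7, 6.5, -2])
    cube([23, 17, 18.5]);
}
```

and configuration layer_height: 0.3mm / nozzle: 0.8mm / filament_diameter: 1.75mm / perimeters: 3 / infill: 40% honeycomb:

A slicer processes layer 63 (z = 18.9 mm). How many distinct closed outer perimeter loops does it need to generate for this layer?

1

At z = 18.9 mm: the 6×5.5 cube contributes its full rectangle; the cube at (7, 6.5) is absent (z outside [-2, 16.5]); After the difference (first − rest): none of the subtracted shapes is present at this height, so the 6×5.5 cube is unchanged — 1 connected region. The result has 1 disconnected region.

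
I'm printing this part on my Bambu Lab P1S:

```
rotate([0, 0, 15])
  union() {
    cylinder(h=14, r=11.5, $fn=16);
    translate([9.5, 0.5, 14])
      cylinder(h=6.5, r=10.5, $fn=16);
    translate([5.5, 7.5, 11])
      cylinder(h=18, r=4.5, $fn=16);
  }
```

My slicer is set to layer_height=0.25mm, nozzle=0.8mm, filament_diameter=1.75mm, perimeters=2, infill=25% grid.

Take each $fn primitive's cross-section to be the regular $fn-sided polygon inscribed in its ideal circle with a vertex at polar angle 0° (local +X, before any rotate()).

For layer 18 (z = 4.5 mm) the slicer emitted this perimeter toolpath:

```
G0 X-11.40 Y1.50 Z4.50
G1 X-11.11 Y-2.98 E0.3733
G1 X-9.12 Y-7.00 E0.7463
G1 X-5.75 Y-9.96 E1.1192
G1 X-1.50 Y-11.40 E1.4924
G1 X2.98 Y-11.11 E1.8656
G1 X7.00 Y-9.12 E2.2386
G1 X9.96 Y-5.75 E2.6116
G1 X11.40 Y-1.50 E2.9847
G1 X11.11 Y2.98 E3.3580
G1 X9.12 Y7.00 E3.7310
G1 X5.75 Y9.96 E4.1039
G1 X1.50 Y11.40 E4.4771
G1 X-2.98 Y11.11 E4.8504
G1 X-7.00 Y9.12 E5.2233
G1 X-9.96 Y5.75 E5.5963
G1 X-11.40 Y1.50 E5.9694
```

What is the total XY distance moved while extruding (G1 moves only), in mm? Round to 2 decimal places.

71.79 mm

Sum the Euclidean lengths of each G1 segment: total = 71.79 mm.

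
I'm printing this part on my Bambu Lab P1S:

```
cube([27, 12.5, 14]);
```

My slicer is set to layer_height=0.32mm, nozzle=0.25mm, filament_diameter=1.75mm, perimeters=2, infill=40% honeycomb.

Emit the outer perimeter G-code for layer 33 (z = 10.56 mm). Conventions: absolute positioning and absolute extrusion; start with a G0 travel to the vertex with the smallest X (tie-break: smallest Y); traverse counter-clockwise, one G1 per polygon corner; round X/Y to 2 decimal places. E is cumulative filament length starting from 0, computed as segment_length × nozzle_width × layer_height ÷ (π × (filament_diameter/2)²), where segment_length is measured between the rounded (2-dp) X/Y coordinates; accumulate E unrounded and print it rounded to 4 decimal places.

At z = 10.56 mm: the cube (footprint 27×12.5) is included at this height. The outline is a single polygon with 4 vertices. Extrusion per mm of travel: 0.25 × 0.32 / (π × 0.875²) = 0.033260. Accumulating E over each segment gives final E = 2.6276.

G0 X0.00 Y0.00 Z10.56
G1 X27.00 Y0.00 E0.8980
G1 X27.00 Y12.50 E1.3138
G1 X0.00 Y12.50 E2.2118
G1 X0.00 Y0.00 E2.6276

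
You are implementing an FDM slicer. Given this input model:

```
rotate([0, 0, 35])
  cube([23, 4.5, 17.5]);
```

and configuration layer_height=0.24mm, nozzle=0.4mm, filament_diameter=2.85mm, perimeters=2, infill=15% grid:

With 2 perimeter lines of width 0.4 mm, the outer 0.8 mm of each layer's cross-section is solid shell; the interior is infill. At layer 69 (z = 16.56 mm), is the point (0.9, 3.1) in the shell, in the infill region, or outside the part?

infill

At z = 16.56 mm: the cube is present — its section is the full 23×4.5 rectangle; (rotated 35° about Z; rotation is an isometry so areas/perimeters/island counts are preserved). Overall, the cross-section is a single solid region. Undo the 35° rotation: the query point maps to (2.515, 2.023) in the un-rotated model frame. The nearest boundary edge runs (0.00, 0.00)→(23.00, 0.00); distance from the point to it = 2.02 mm. The point is inside the cross-section and 2.02 mm from the nearest boundary — more than the 0.8 mm shell width (2 × 0.4), so it's in the infill interior.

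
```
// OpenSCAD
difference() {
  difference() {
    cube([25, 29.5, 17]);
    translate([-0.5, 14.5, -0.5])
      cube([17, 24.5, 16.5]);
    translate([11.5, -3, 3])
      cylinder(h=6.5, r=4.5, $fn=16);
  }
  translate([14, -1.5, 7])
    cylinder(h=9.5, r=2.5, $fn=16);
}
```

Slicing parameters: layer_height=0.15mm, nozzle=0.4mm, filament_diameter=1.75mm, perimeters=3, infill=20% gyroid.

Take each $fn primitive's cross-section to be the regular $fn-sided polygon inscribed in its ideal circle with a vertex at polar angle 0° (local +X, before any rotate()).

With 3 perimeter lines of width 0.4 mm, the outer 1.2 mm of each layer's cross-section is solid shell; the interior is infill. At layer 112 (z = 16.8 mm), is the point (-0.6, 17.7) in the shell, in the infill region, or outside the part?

At z = 16.8 mm: the cube is present — its section is the full 25×29.5 rectangle; the cube at (-0.5, 14.5) does not reach this height (z outside [-0.5, 16]); the cylinder at (11.5, -3) is absent (z outside [3, 9.5]); Subtracting the remaining from the first: none of the subtracted shapes is present at this height, so the 25×29.5 cube is unchanged — 1 connected region; the cylinder at (14, -1.5) does not reach this height (z outside [7, 16.5]); Subtracting the remaining from the first: none of the subtracted shapes is present at this height, so the result so far is unchanged — 1 connected region. Overall, the cross-section is a single solid region. The nearest boundary edge runs (0.00, 29.50)→(0.00, 0.00); distance from the point to it = 0.60 mm. The point is not inside any of the regions above, so it lies outside the cross-section (0.60 mm from the nearest boundary).

outside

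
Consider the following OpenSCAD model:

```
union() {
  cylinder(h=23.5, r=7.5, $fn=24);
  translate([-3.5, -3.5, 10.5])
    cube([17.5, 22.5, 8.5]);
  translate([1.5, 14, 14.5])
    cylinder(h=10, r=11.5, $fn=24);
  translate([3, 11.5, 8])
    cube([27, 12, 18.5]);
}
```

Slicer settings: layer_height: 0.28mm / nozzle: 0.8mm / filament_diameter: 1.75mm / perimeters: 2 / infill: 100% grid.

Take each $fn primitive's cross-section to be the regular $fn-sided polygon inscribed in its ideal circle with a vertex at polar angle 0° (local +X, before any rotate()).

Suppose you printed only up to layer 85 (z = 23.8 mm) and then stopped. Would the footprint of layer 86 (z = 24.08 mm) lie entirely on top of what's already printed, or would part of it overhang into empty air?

entirely on top

Compare the two slices. At z = 23.8: the cylinder does not reach this height (z outside [0, 23.5]); the cube at (-3.5, -3.5) is absent (z outside [10.5, 19]); the r=11.5 cylinder at (1.5, 14) contributes a regular 24-gon of circumradius 11.5 (area = (24/2)·11.500²·sin(360°/24) = 410.75 mm²); the 27×12 cube at (3, 11.5) contributes its full rectangle (area 324.00 mm²); Combining (union): the regions partially overlap — summed areas 734.75 mm² minus the doubly-counted overlap 104.65 mm² gives 630.10 mm² — area = 630.10 mm². At z = 24.08: the cylinder is absent (z outside [0, 23.5]); the cube at (-3.5, -3.5) is absent (z outside [10.5, 19]); the r=11.5 cylinder at (1.5, 14) contributes a regular 24-gon of circumradius 11.5 (area = (24/2)·11.500²·sin(360°/24) = 410.75 mm²); the 27×12 cube at (3, 11.5) contributes its full rectangle (area 324.00 mm²); Combining (union): the regions partially overlap — summed areas 734.75 mm² minus the doubly-counted overlap 104.65 mm² gives 630.10 mm² — area = 630.10 mm². Checking containment: the cross-section at z = 24.08 is a subset of the cross-section at z = 23.8.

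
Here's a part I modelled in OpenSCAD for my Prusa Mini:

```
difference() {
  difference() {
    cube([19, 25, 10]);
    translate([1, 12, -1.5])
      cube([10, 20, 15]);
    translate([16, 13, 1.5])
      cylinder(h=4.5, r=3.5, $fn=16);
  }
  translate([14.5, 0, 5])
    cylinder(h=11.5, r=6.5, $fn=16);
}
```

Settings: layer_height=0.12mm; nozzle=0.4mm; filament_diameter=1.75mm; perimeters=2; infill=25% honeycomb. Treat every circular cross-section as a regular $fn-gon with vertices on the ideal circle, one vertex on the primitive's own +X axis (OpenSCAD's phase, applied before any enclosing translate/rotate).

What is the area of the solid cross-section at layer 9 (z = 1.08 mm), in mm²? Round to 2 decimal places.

At z = 1.08 mm: the cube (footprint 19×25) is included at this height (area 475.00 mm²); the 10×20 cube at (1, 12) contributes its full rectangle (area 200.00 mm²); the cylinder at (16, 13) does not reach this height (z outside [1.5, 6]); Subtracting the remaining from the first: starting from the 19×25 cube (475.00 mm²), the 10×20 cube at (1, 12) partially overlaps it — only the 130.00 mm² overlap (of its 200.00 mm²) is removed, clipping the outline — area = 345.00 mm²; the cylinder at (14.5, 0) is absent (z outside [5, 16.5]); After the difference (first − rest): none of the subtracted shapes is present at this height, so that combined region is unchanged — area = 345.00 mm². Overall, the cross-section is a single solid region. Net area = 345.00 mm².

345.00 mm²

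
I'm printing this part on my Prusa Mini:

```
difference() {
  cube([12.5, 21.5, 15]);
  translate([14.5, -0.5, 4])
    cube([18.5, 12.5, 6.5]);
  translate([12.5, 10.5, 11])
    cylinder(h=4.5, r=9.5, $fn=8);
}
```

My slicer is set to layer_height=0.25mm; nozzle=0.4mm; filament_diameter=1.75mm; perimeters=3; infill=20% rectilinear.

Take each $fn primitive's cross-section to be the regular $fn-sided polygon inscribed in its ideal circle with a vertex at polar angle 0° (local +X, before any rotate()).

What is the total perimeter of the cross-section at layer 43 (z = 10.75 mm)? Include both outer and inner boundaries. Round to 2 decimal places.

At z = 10.75 mm: the cube is present — its section is the full 12.5×21.5 rectangle (perimeter 68.00 mm); the cube at (14.5, -0.5) is not intersected at this z (z outside [4, 10.5]); the cylinder at (12.5, 10.5) is absent (z outside [11, 15.5]); After the difference (first − rest): none of the subtracted shapes is present at this height, so the 12.5×21.5 cube is unchanged — boundary = 68.00 mm. Overall, the cross-section is a single solid region. Total boundary length (outer) = 68.00 mm.

68.00 mm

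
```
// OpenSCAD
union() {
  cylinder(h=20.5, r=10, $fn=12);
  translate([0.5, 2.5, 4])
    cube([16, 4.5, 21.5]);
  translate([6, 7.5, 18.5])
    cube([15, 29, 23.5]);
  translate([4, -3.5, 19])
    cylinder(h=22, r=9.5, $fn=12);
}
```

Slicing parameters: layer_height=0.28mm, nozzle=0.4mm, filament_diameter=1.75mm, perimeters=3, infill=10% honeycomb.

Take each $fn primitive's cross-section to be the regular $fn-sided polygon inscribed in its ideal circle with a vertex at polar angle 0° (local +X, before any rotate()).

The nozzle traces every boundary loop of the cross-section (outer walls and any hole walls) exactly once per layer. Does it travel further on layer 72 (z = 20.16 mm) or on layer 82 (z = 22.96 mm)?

Layer 72 (z = 20.16): the r=10 cylinder contributes a regular 12-gon of circumradius 10 (perimeter = 2·12·10.000·sin(180°/12) = 62.12 mm); the 16×4.5 cube at (0.5, 2.5) contributes its full rectangle (perimeter 41.00 mm); the cube at (6, 7.5) is present — its section is the full 15×29 rectangle (perimeter 88.00 mm); the r=9.5 cylinder at (4, -3.5) contributes a regular 12-gon of circumradius 9.5 (perimeter = 2·12·9.500·sin(180°/12) = 59.01 mm); Combining (union): the regions partially overlap (shared area 222.35 mm²), so the edge portions inside another operand are dropped and the merged outline is re-measured after clipping — boundary = 172.48 mm. So its perimeter = 172.48 mm. Layer 82 (z = 22.96): the cylinder is not intersected at this z (z outside [0, 20.5]); the cube at (0.5, 2.5) (footprint 16×4.5) is included at this height (perimeter 41.00 mm); the cube at (6, 7.5) is present — its section is the full 15×29 rectangle (perimeter 88.00 mm); the cylinder at (4, -3.5): section is a regular 12-gon, circumradius r=9.5 (perimeter = 2·12·9.500·sin(180°/12) = 59.01 mm); Combining (union): the regions partially overlap (shared area 26.69 mm²), so the edge portions inside another operand are dropped and the merged outline is re-measured after clipping — boundary = 163.28 mm. So its perimeter = 163.28 mm. Layer 72 is larger (172.48 vs 163.28 mm).

layer 72 (z = 20.16 mm)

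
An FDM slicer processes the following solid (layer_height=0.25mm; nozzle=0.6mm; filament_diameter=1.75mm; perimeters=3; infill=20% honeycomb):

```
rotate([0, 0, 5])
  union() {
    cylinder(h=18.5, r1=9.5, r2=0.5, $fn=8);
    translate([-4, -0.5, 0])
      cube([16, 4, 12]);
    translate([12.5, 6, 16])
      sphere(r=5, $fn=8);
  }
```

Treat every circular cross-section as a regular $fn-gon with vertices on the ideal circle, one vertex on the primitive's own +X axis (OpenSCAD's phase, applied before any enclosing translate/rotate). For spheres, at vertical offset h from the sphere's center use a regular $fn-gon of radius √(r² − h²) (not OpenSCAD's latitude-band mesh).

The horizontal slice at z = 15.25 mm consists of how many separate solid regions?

At z = 15.25 mm: the cone contributes a regular 8-gon of circumradius 2.081 (interpolated between r1=9.5 and r2=0.5 at t=0.824); the cube at (-4, -0.5) does not reach this height (z outside [0, 12]); the r=5 sphere at (12.5, 6) contributes a regular 8-gon of circumradius √(5²−0.75²) = 4.943; Taking the union: the 2 present regions are separate (no shared area or edge), so areas and boundary lengths simply add and each stays a separate island — 2 connected regions; (rotated 5° about Z; rotation is an isometry so areas/perimeters/island counts are preserved). The result has 2 disconnected regions.

2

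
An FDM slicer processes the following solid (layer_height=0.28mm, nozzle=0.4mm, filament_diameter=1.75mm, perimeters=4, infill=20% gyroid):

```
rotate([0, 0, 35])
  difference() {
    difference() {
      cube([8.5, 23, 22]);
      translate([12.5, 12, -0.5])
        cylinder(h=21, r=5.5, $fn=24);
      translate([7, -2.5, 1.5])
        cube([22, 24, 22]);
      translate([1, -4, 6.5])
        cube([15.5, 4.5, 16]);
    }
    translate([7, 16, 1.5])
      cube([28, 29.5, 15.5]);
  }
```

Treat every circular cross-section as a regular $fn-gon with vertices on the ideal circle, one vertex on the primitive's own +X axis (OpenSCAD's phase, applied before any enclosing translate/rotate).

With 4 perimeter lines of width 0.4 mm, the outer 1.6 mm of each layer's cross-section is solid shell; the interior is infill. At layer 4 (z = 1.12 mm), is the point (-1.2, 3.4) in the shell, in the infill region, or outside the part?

shell

At z = 1.12 mm: the cube (footprint 8.5×23) is included at this height; the r=5.5 cylinder at (12.5, 12) gives a regular 24-gon of circumradius 5.5 (constant along its height); the cube at (7, -2.5) does not reach this height (z outside [1.5, 23.5]); the cube at (1, -4) is not intersected at this z (z outside [6.5, 22.5]); After the difference (first − rest): starting from the 8.5×23 cube, the r=5.5 cylinder at (12.5, 12) partially overlaps it — only the 7.52 mm² overlap (of its 93.95 mm²) is removed, clipping the outline — 1 connected region; the cube at (7, 16) does not reach this height (z outside [1.5, 17]); After the difference (first − rest): none of the subtracted shapes is present at this height, so the result so far is unchanged — 1 connected region; (rotated 35° about Z; rotation is an isometry so areas/perimeters/island counts are preserved). Overall, the cross-section is a single solid region. Undo the 35° rotation: the query point maps to (0.967, 3.473) in the un-rotated model frame. The nearest boundary edge runs (0.00, 0.00)→(0.00, 23.00); distance from the point to it = 0.97 mm. The point is inside the cross-section, 0.97 mm from the nearest boundary — within the 1.6 mm shell band (4 × 0.4).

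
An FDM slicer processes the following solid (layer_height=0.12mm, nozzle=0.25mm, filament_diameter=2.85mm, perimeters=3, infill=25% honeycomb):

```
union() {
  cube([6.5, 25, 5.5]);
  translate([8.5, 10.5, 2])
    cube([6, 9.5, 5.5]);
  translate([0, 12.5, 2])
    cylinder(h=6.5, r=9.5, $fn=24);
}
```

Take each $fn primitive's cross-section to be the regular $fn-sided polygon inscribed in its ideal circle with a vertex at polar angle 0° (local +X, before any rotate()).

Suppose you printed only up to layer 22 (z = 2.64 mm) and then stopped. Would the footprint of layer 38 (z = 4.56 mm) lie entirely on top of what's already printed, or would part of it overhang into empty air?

Compare the two slices. At z = 2.64: the cube (footprint 6.5×25) is included at this height (area 162.50 mm²); the 6×9.5 cube at (8.5, 10.5) contributes its full rectangle (area 57.00 mm²); the r=9.5 cylinder at (0, 12.5) gives a regular 24-gon of circumradius 9.5 (constant along its height) (area = (24/2)·9.500²·sin(360°/24) = 280.30 mm²); Merging all regions: the regions partially overlap — summed areas 499.80 mm² minus the doubly-counted overlap 116.59 mm² gives 383.21 mm² — area = 383.21 mm². At z = 4.56: the cube (footprint 6.5×25) is included at this height (area 162.50 mm²); the cube at (8.5, 10.5) is present — its section is the full 6×9.5 rectangle (area 57.00 mm²); the cylinder at (0, 12.5): section is a regular 24-gon, circumradius r=9.5 (area = (24/2)·9.500²·sin(360°/24) = 280.30 mm²); Taking the union: the regions partially overlap — summed areas 499.80 mm² minus the doubly-counted overlap 116.59 mm² gives 383.21 mm² — area = 383.21 mm². Checking containment: the cross-section at z = 4.56 is a subset of the cross-section at z = 2.64.

entirely on top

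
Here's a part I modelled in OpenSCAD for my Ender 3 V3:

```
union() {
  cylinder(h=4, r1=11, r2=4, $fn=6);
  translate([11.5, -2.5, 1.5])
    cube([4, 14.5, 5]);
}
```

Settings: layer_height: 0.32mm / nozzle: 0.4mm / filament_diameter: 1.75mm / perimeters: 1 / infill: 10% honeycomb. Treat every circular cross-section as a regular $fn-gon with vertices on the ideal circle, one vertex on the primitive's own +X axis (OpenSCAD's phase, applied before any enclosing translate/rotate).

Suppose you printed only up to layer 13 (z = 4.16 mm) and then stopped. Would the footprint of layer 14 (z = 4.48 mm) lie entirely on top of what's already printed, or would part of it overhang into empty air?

Compare the two slices. At z = 4.16: the cone does not reach this height (z outside [0, 4]); the cube at (11.5, -2.5) (footprint 4×14.5) is included at this height (area 58.00 mm²); Taking the union: only the 4×14.5 cube at (11.5, -2.5) is present, so the union is just that shape — area = 58.00 mm². At z = 4.48: the cone does not reach this height (z outside [0, 4]); the 4×14.5 cube at (11.5, -2.5) contributes its full rectangle (area 58.00 mm²); Combining (union): only the 4×14.5 cube at (11.5, -2.5) is present, so the union is just that shape — area = 58.00 mm². Checking containment: the cross-section at z = 4.48 is a subset of the cross-section at z = 4.16.

entirely on top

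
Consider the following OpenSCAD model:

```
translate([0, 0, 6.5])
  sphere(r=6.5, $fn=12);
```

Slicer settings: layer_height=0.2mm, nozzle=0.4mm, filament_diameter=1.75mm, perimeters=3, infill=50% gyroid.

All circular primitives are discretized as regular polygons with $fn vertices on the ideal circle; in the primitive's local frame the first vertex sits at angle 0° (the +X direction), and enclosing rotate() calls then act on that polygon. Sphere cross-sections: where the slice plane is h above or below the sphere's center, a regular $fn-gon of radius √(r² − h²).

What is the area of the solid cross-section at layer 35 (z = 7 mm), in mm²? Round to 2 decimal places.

At z = 7 mm: the r=6.5 sphere contributes a regular 12-gon of circumradius √(6.5²−0.5²) = 6.481 (area = (12/2)·6.481²·sin(360°/12) = 126.00 mm²). Overall, the cross-section is a single solid region. Net area = 126.00 mm².

126.00 mm²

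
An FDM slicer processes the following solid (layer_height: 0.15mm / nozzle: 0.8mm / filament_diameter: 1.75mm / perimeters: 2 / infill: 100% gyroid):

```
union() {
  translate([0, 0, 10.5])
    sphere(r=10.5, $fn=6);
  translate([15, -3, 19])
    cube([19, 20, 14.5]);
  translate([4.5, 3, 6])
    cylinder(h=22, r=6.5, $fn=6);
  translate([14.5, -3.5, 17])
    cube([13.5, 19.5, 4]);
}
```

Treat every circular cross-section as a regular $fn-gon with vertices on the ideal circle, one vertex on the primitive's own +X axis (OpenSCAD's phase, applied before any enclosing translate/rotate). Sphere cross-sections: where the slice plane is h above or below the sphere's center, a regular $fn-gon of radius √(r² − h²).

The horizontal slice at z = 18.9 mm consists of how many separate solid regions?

2

At z = 18.9 mm: the r=10.5 sphere contributes a regular 6-gon of circumradius √(10.5²−8.4²) = 6.300; the cube at (15, -3) is not intersected at this z (z outside [19, 33.5]); the cylinder at (4.5, 3): section is a regular 6-gon, circumradius r=6.5; the cube at (14.5, -3.5) (footprint 13.5×19.5) is included at this height; Merging all regions: the regions partially overlap (shared area 45.63 mm²), so overlapping operands fuse into one piece — 2 connected regions. The result has 2 disconnected regions.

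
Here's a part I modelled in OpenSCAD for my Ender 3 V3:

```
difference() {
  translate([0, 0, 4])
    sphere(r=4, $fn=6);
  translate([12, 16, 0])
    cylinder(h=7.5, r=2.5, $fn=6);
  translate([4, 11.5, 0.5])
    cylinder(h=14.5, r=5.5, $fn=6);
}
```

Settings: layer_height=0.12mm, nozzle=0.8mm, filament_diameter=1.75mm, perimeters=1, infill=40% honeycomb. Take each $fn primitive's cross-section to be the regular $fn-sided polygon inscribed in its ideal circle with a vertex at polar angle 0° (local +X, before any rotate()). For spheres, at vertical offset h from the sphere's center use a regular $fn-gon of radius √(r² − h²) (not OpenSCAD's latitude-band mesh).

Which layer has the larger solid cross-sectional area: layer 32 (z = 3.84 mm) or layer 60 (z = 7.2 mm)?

layer 32 (z = 3.84 mm)

Layer 32 (z = 3.84): the r=4 sphere slices to a regular 6-gon of circumradius 3.997 (√(r²−h²) with h=0.16 from center) (area = (6/2)·3.997²·sin(360°/6) = 41.50 mm²); the r=2.5 cylinder at (12, 16) gives a regular 6-gon of circumradius 2.5 (constant along its height) (area = (6/2)·2.500²·sin(360°/6) = 16.24 mm²); the r=5.5 cylinder at (4, 11.5) gives a regular 6-gon of circumradius 5.5 (constant along its height) (area = (6/2)·5.500²·sin(360°/6) = 78.59 mm²); After the difference (first − rest): starting from the r=4 sphere (41.50 mm²), the r=2.5 cylinder at (12, 16) misses the remaining region (no effect); the r=5.5 cylinder at (4, 11.5) misses the remaining region (no effect) — area = 41.50 mm². So its area = 41.50 mm². Layer 60 (z = 7.2): the r=4 sphere slices to a regular 6-gon of circumradius 2.400 (√(r²−h²) with h=3.2 from center) (area = (6/2)·2.400²·sin(360°/6) = 14.96 mm²); the cylinder at (12, 16): section is a regular 6-gon, circumradius r=2.5 (area = (6/2)·2.500²·sin(360°/6) = 16.24 mm²); the r=5.5 cylinder at (4, 11.5) contributes a regular 6-gon of circumradius 5.5 (area = (6/2)·5.500²·sin(360°/6) = 78.59 mm²); Taking the first minus the rest: starting from the r=4 sphere (14.96 mm²), the r=2.5 cylinder at (12, 16) misses the remaining region (no effect); the r=5.5 cylinder at (4, 11.5) misses the remaining region (no effect) — area = 14.96 mm². So its area = 14.96 mm². Layer 32 is larger (41.50 vs 14.96 mm²).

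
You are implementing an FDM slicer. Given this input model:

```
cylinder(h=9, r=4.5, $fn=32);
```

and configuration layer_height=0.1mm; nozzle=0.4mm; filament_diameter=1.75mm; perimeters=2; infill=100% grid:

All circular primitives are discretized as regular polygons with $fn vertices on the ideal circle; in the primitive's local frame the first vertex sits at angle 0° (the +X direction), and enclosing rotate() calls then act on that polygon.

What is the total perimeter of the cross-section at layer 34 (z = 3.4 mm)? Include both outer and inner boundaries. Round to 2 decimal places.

At z = 3.4 mm: the cylinder: section is a regular 32-gon, circumradius r=4.5 (perimeter = 2·32·4.500·sin(180°/32) = 28.23 mm). Overall, the cross-section is a single solid region. Total boundary length (outer) = 28.23 mm.

28.23 mm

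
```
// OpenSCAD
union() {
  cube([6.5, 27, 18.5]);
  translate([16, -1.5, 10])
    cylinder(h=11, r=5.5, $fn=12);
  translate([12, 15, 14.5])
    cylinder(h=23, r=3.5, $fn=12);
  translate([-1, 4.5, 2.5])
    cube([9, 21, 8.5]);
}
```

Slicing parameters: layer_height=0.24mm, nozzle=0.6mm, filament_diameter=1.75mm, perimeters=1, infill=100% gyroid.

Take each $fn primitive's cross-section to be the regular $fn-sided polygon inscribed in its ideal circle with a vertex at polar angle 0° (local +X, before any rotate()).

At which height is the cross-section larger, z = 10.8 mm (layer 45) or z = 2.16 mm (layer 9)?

Layer 45 (z = 10.8): the cube is present — its section is the full 6.5×27 rectangle (area 175.50 mm²); the cylinder at (16, -1.5): section is a regular 12-gon, circumradius r=5.5 (area = (12/2)·5.500²·sin(360°/12) = 90.75 mm²); the cylinder at (12, 15) does not reach this height (z outside [14.5, 37.5]); the cube at (-1, 4.5) is present — its section is the full 9×21 rectangle (area 189.00 mm²); Merging all regions: the regions partially overlap — summed areas 455.25 mm² minus the doubly-counted overlap 136.50 mm² gives 318.75 mm² — area = 318.75 mm². So its area = 318.75 mm². Layer 9 (z = 2.16): the 6.5×27 cube contributes its full rectangle (area 175.50 mm²); the cylinder at (16, -1.5) is not intersected at this z (z outside [10, 21]); the cylinder at (12, 15) is not intersected at this z (z outside [14.5, 37.5]); the cube at (-1, 4.5) is not intersected at this z (z outside [2.5, 11]); Merging all regions: only the 6.5×27 cube is present, so the union is just that shape — area = 175.50 mm². So its area = 175.50 mm². Layer 45 is larger (318.75 vs 175.50 mm²).

layer 45 (z = 10.8 mm)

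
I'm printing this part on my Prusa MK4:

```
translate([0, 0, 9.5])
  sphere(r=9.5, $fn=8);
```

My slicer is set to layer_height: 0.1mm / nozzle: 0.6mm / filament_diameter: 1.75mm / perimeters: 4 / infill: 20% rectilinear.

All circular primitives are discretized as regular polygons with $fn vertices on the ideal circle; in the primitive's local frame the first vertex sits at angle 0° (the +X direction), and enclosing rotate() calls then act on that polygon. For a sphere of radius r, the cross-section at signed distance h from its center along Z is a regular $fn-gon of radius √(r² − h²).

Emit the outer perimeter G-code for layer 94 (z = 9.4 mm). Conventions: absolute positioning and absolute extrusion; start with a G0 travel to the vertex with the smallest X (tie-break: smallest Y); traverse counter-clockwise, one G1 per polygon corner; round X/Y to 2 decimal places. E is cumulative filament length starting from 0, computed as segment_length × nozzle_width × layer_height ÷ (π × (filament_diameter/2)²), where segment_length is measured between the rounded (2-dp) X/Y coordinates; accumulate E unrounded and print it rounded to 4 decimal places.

G0 X-9.50 Y0.00 Z9.40
G1 X-6.72 Y-6.72 E0.1814
G1 X0.00 Y-9.50 E0.3628
G1 X6.72 Y-6.72 E0.5442
G1 X9.50 Y0.00 E0.7256
G1 X6.72 Y6.72 E0.9070
G1 X0.00 Y9.50 E1.0885
G1 X-6.72 Y6.72 E1.2699
G1 X-9.50 Y0.00 E1.4513

At z = 9.4 mm: the sphere: section is a regular 8-gon, circumradius = √(r²−h²) = √(9.5²−0.1²) = 9.499. The outline is a single polygon with 8 vertices. Extrusion per mm of travel: 0.6 × 0.1 / (π × 0.875²) = 0.024945. Accumulating E over each segment gives final E = 1.4513.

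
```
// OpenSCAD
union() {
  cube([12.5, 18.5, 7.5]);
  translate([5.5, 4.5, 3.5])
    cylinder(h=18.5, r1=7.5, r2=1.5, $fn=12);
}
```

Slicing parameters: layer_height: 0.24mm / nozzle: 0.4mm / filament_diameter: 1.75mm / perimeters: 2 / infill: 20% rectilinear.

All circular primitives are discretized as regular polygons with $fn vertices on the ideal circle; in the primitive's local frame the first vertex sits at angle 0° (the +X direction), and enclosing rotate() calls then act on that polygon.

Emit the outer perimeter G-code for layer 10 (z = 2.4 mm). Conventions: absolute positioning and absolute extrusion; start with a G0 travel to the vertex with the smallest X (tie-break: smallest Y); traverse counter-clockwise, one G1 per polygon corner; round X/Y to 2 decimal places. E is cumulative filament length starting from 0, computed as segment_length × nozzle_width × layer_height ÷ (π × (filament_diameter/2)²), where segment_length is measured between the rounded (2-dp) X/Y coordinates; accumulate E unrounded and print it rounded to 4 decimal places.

G0 X0.00 Y0.00 Z2.40
G1 X12.50 Y0.00 E0.4989
G1 X12.50 Y18.50 E1.2373
G1 X0.00 Y18.50 E1.7362
G1 X0.00 Y0.00 E2.4746

At z = 2.4 mm: the cube is present — its section is the full 12.5×18.5 rectangle; the cone at (5.5, 4.5) is not intersected at this z (z outside [3.5, 22]); Merging all regions: only the 12.5×18.5 cube is present, so the union is just that shape — 1 connected region. The outline is a single polygon with 4 vertices. Extrusion per mm of travel: 0.4 × 0.24 / (π × 0.875²) = 0.039912. Accumulating E over each segment gives final E = 2.4746.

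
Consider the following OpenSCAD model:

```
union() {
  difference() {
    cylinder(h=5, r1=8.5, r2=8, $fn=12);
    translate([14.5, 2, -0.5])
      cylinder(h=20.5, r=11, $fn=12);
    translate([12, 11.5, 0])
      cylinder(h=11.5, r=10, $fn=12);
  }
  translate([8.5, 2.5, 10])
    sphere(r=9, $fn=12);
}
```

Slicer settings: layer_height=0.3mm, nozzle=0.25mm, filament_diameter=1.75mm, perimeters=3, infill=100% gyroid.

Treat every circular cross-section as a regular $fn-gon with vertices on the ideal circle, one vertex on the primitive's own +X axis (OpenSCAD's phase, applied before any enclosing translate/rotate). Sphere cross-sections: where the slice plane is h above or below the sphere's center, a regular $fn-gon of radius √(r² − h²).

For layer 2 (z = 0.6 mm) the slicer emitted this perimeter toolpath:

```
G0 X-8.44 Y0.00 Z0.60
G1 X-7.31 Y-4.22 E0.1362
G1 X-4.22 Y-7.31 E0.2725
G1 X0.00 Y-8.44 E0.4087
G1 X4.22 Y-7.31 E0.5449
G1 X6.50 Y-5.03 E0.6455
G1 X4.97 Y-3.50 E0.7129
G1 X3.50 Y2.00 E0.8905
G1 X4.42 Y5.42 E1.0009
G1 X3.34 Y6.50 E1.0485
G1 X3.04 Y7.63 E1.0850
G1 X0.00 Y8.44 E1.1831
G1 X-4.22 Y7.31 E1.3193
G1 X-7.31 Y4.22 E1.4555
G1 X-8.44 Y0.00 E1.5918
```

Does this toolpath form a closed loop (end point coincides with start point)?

Start point (G0): (-8.44, 0.00). End point (last G1): the path returns to the start — closed.

yes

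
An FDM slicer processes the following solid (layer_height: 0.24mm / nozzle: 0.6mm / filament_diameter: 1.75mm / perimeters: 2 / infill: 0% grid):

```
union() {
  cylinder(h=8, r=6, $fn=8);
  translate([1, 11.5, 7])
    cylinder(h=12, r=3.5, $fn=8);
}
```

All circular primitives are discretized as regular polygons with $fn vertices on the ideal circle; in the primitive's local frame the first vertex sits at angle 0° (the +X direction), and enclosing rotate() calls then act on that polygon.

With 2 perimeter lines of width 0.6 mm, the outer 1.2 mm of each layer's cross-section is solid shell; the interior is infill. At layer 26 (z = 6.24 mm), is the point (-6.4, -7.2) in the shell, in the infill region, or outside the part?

At z = 6.24 mm: the r=6 cylinder gives a regular 8-gon of circumradius 6 (constant along its height); the cylinder at (1, 11.5) does not reach this height (z outside [7, 19]); Merging all regions: only the r=6 cylinder is present, so the union is just that shape — 1 connected region. Overall, the cross-section is a single solid region. The nearest boundary edge runs (-6.00, 0.00)→(-4.24, -4.24); distance from the point to it = 3.66 mm. The point is not inside any of the regions above, so it lies outside the cross-section (3.66 mm from the nearest boundary).

outside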